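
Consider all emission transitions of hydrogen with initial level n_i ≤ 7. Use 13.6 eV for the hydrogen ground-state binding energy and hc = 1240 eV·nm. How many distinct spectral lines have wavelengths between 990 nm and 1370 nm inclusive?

3

Enumerate all n_i → n_f pairs with 1 ≤ n_f < n_i ≤ 7 and compute λ = 1240 / [13.6·1·(1/n_f² − 1/n_i²)].
Lines falling in [990, 1370] nm: 7→3 (1005 nm), 6→3 (1094 nm), 5→3 (1282 nm).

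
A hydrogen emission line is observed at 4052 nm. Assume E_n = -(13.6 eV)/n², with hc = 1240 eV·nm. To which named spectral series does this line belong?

ΔE = 1240/4052 = 0.3060 eV.
This matches 13.6 × (1/4² − 1/5²), so n_f = 4: the Brackett series.

Brackett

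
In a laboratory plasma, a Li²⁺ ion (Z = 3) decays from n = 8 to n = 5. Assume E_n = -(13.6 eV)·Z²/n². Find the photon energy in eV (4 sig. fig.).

The Bohr energies scale as Z², so for Z = 3: E_n = −122.4/n² eV.
E_8 = −122.4/64 = −1.913 eV and E_5 = −122.4/25 = −4.896 eV.
The photon energy is |E_8 − E_5| = 2.984 eV.

2.984 eV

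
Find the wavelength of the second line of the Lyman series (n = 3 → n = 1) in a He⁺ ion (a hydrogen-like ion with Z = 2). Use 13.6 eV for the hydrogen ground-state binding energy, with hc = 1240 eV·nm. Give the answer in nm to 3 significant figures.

25.6 nm

The Lyman series terminates on n_f = 1; the second line has n_i = 1+2 = 3.
ΔE = 54.40 × (1/1² − 1/3²) = 48.36 eV.
λ = 1240 / 48.36 = 25.6 nm.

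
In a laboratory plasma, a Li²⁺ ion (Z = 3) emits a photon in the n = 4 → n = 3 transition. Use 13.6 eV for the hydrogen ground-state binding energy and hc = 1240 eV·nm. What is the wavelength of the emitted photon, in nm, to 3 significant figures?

208 nm

For Z = 3 the level energies scale as Z², so the effective Rydberg energy is 13.6 × 9 = 122.4 eV.
ΔE = 122.4 × (1/3² − 1/4²) = 122.4 × 0.04861 = 5.950 eV.
λ = hc/ΔE = 1240 / 5.950 = 208 nm.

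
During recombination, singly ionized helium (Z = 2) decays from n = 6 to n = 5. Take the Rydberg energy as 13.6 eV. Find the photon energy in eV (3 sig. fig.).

The Bohr energies scale as Z², so for Z = 2: E_n = −54.40/n² eV.
E_6 = −54.40/36 = −1.511 eV and E_5 = −54.40/25 = −2.176 eV.
The photon energy is |E_6 − E_5| = 0.665 eV.

0.665 eV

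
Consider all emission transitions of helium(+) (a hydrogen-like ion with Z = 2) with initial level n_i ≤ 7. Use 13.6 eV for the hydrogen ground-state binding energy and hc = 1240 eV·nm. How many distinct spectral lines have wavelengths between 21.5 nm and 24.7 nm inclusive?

4

Enumerate all n_i → n_f pairs with 1 ≤ n_f < n_i ≤ 7 and compute λ = 1240 / [13.6·4·(1/n_f² − 1/n_i²)].
Lines falling in [21.5, 24.7] nm: 7→1 (23.27 nm), 6→1 (23.45 nm), 5→1 (23.74 nm), 4→1 (24.31 nm).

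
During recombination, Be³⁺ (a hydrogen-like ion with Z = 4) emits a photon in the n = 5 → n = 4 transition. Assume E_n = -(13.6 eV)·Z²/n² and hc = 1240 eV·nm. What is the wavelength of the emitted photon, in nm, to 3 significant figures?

253 nm

For Z = 4 the level energies scale as Z², so the effective Rydberg energy is 13.6 × 16 = 217.6 eV.
ΔE = 217.6 × (1/4² − 1/5²) = 217.6 × 0.02250 = 4.896 eV.
λ = hc/ΔE = 1240 / 4.896 = 253 nm.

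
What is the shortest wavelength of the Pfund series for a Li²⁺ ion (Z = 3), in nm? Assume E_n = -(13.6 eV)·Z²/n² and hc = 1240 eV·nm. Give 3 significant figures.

The Pfund series has lower level n_f = 5; the series limit corresponds to n_i → ∞.
ΔE_max = 13.6 × 9 / 5² = 4.896 eV.
λ_min = 1240 / 4.896 = 253 nm.

253 nm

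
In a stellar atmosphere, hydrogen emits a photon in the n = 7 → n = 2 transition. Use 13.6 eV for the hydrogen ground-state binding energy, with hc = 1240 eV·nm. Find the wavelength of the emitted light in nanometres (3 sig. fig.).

397 nm

ΔE = 13.60 × (1/2² − 1/7²) = 13.60 × 0.2296 = 3.122 eV.
λ = hc/ΔE = 1240 / 3.122 = 397 nm.
This line belongs to the Balmer series.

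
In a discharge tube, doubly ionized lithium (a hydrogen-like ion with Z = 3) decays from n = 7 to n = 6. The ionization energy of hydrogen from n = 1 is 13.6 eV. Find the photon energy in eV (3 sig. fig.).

0.902 eV

The Bohr energies scale as Z², so for Z = 3: E_n = −122.4/n² eV.
E_7 = −122.4/49 = −2.498 eV and E_6 = −122.4/36 = −3.400 eV.
The photon energy is |E_7 − E_6| = 0.902 eV.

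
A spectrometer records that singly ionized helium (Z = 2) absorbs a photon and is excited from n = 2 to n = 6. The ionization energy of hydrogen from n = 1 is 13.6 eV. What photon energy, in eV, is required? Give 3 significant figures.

The Bohr energies scale as Z², so for Z = 2: E_n = −54.40/n² eV.
E_6 = −54.40/36 = −1.511 eV and E_2 = −54.40/4 = −13.60 eV.
The photon energy is |E_6 − E_2| = 12.1 eV.

12.1 eV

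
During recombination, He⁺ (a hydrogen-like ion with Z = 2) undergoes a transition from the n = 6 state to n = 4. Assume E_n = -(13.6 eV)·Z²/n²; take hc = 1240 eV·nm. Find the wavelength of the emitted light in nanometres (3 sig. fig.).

656 nm

For Z = 2 the level energies scale as Z², so the effective Rydberg energy is 13.6 × 4 = 54.40 eV.
ΔE = 54.40 × (1/4² − 1/6²) = 54.40 × 0.03472 = 1.889 eV.
λ = hc/ΔE = 1240 / 1.889 = 656 nm.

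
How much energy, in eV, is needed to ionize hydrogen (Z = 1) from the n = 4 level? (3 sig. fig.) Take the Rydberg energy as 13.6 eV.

0.850 eV

E_4 = −13.60/16 = −0.850 eV, so ionization (to E = 0) requires 0.850 eV.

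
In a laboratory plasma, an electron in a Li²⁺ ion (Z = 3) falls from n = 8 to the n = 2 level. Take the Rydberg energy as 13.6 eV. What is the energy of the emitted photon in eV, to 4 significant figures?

28.69 eV

The Bohr energies scale as Z², so for Z = 3: E_n = −122.4/n² eV.
E_8 = −122.4/64 = −1.913 eV and E_2 = −122.4/4 = −30.60 eV.
The photon energy is |E_8 − E_2| = 28.69 eV.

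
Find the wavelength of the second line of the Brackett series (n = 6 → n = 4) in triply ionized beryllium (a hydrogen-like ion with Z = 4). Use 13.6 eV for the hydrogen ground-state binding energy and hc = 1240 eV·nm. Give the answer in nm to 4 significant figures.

The Brackett series terminates on n_f = 4; the second line has n_i = 4+2 = 6.
ΔE = 217.6 × (1/4² − 1/6²) = 7.556 eV.
λ = 1240 / 7.556 = 164.1 nm.

164.1 nm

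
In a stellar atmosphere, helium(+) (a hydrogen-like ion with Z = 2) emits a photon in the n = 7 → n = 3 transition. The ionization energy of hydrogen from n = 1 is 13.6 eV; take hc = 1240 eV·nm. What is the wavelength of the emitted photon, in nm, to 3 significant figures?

For Z = 2 the level energies scale as Z², so the effective Rydberg energy is 13.6 × 4 = 54.40 eV.
ΔE = 54.40 × (1/3² − 1/7²) = 54.40 × 0.09070 = 4.934 eV.
λ = hc/ΔE = 1240 / 4.934 = 251 nm.

251 nm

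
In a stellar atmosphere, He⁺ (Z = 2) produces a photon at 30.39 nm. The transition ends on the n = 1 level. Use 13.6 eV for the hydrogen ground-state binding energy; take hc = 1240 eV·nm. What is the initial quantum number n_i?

The photon energy is ΔE = hc/λ = 1240 / 30.39 = 40.80 eV.
With Z = 2, ΔE = 54.40 × (1/n_f² − 1/n_i²), so 1/n_f² − 1/n_i² = 0.7501.
With n_f = 1: 1/n_i² = 1/1 − 0.7501 = 0.2499, so n_i ≈ 2.00.

n_i = 2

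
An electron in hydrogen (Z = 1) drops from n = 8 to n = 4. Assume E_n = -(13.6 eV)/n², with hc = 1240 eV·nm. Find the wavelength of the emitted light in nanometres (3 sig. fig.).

ΔE = 13.60 × (1/4² − 1/8²) = 13.60 × 0.04688 = 0.6375 eV.
λ = hc/ΔE = 1240 / 0.6375 = 1950 nm.

1950 nm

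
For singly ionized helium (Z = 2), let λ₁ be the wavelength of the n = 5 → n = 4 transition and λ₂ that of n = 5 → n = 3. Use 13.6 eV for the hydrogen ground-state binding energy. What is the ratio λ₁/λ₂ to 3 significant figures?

3.16

λ ∝ 1/ΔE ∝ 1/(1/n_f² − 1/n_i²), and the Z² and hc factors cancel in the ratio.
λ₁/λ₂ = (1/3² − 1/5²)/(1/4² − 1/5²) = 0.07111/0.02250 = 3.16.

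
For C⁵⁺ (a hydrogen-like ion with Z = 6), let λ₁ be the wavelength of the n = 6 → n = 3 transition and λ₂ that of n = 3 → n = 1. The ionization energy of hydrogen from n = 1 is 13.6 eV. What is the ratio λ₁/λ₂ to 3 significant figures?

λ ∝ 1/ΔE ∝ 1/(1/n_f² − 1/n_i²), and the Z² and hc factors cancel in the ratio.
λ₁/λ₂ = (1/1² − 1/3²)/(1/3² − 1/6²) = 0.8889/0.08333 = 10.7.

10.7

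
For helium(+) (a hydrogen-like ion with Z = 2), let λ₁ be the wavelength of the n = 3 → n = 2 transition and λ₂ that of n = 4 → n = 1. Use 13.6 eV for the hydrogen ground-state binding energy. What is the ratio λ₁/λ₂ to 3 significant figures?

6.75

λ ∝ 1/ΔE ∝ 1/(1/n_f² − 1/n_i²), and the Z² and hc factors cancel in the ratio.
λ₁/λ₂ = (1/1² − 1/4²)/(1/2² − 1/3²) = 0.9375/0.1389 = 6.75.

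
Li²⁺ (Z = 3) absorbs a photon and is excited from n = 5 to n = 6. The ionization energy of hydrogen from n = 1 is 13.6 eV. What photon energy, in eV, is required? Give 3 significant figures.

1.50 eV

The Bohr energies scale as Z², so for Z = 3: E_n = −122.4/n² eV.
E_6 = −122.4/36 = −3.400 eV and E_5 = −122.4/25 = −4.896 eV.
The photon energy is |E_6 − E_5| = 1.50 eV.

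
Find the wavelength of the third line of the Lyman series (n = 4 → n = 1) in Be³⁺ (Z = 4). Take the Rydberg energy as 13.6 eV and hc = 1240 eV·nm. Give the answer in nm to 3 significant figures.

The Lyman series terminates on n_f = 1; the third line has n_i = 1+3 = 4.
ΔE = 217.6 × (1/1² − 1/4²) = 204.0 eV.
λ = 1240 / 204.0 = 6.08 nm.

6.08 nm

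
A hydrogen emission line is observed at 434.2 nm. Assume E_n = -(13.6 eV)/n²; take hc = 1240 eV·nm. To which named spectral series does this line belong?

Balmer

ΔE = 1240/434.2 = 2.856 eV.
This matches 13.6 × (1/2² − 1/5²), so n_f = 2: the Balmer series.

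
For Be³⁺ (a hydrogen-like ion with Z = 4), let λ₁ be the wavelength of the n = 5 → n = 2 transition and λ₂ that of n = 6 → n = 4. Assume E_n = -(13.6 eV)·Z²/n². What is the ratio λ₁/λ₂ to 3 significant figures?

λ ∝ 1/ΔE ∝ 1/(1/n_f² − 1/n_i²), and the Z² and hc factors cancel in the ratio.
λ₁/λ₂ = (1/4² − 1/6²)/(1/2² − 1/5²) = 0.03472/0.2100 = 0.165.

0.165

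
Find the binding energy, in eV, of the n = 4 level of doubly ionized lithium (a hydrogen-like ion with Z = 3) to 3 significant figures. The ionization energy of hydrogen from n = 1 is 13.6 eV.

E_n = −13.6 Z²/n² = −122.4/n² eV for Z = 3.
E_4 = −122.4/16 = −7.65 eV, so ionization (to E = 0) requires 7.65 eV.

7.65 eV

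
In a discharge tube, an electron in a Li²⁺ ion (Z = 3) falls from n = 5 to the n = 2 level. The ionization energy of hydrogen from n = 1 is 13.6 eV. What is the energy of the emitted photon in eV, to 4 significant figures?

25.70 eV

The Bohr energies scale as Z², so for Z = 3: E_n = −122.4/n² eV.
E_5 = −122.4/25 = −4.896 eV and E_2 = −122.4/4 = −30.60 eV.
The photon energy is |E_5 − E_2| = 25.70 eV.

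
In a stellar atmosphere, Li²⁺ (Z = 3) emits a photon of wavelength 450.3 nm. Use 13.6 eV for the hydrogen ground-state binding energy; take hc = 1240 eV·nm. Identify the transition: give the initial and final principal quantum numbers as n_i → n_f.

The photon energy is ΔE = hc/λ = 1240 / 450.3 = 2.754 eV.
With Z = 3, ΔE = 122.4 × (1/n_f² − 1/n_i²), so 1/n_f² − 1/n_i² = 0.02250.
Trying n_f = 4 gives 1/n_i² = 0.04000, i.e. n_i ≈ 5; this pair matches.

n_i = 5, n_f = 4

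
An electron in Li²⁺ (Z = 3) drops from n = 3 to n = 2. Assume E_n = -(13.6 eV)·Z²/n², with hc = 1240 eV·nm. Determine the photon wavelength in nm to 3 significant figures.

For Z = 3 the level energies scale as Z², so the effective Rydberg energy is 13.6 × 9 = 122.4 eV.
ΔE = 122.4 × (1/2² − 1/3²) = 122.4 × 0.1389 = 17.00 eV.
λ = hc/ΔE = 1240 / 17.00 = 72.9 nm.

72.9 nm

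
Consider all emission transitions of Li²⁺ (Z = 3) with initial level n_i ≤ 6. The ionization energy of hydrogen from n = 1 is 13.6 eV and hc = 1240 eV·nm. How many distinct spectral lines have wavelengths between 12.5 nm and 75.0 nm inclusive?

Enumerate all n_i → n_f pairs with 1 ≤ n_f < n_i ≤ 6 and compute λ = 1240 / [13.6·9·(1/n_f² − 1/n_i²)].
Lines falling in [12.5, 75.0] nm: 2→1 (13.51 nm), 6→2 (45.59 nm), 5→2 (48.24 nm), 4→2 (54.03 nm), 3→2 (72.94 nm).

5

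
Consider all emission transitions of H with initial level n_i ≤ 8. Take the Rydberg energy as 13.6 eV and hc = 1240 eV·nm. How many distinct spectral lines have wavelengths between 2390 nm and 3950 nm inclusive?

2

Enumerate all n_i → n_f pairs with 1 ≤ n_f < n_i ≤ 8 and compute λ = 1240 / [13.6·1·(1/n_f² − 1/n_i²)].
Lines falling in [2390, 3950] nm: 6→4 (2626 nm), 8→5 (3741 nm).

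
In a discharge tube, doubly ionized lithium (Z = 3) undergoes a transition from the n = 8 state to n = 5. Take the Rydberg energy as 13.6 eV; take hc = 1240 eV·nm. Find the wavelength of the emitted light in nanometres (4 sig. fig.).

415.6 nm

For Z = 3 the level energies scale as Z², so the effective Rydberg energy is 13.6 × 9 = 122.4 eV.
ΔE = 122.4 × (1/5² − 1/8²) = 122.4 × 0.02438 = 2.984 eV.
λ = hc/ΔE = 1240 / 2.984 = 415.6 nm.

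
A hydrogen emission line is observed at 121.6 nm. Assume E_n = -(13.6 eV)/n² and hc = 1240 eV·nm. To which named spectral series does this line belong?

Lyman

ΔE = 1240/121.6 = 10.20 eV.
This matches 13.6 × (1/1² − 1/2²), so n_f = 1: the Lyman series.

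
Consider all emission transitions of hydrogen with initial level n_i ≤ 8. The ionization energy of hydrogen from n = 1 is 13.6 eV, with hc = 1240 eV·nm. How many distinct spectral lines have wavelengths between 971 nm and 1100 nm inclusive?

2

Enumerate all n_i → n_f pairs with 1 ≤ n_f < n_i ≤ 8 and compute λ = 1240 / [13.6·1·(1/n_f² − 1/n_i²)].
Lines falling in [971, 1100] nm: 7→3 (1005 nm), 6→3 (1094 nm).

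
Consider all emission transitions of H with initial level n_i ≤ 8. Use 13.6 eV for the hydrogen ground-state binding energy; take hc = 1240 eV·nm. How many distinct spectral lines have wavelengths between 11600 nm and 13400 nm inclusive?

1

Enumerate all n_i → n_f pairs with 1 ≤ n_f < n_i ≤ 8 and compute λ = 1240 / [13.6·1·(1/n_f² − 1/n_i²)].
Lines falling in [11600, 13400] nm: 7→6 (12370 nm).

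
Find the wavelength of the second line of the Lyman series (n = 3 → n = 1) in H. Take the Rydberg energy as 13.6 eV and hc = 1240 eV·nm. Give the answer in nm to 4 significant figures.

The Lyman series terminates on n_f = 1; the second line has n_i = 1+2 = 3.
ΔE = 13.60 × (1/1² − 1/3²) = 12.09 eV.
λ = 1240 / 12.09 = 102.6 nm.

102.6 nm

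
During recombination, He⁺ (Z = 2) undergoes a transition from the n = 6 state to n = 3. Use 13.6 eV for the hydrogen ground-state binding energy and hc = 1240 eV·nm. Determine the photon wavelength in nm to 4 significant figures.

For Z = 2 the level energies scale as Z², so the effective Rydberg energy is 13.6 × 4 = 54.40 eV.
ΔE = 54.40 × (1/3² − 1/6²) = 54.40 × 0.08333 = 4.533 eV.
λ = hc/ΔE = 1240 / 4.533 = 273.5 nm.

273.5 nm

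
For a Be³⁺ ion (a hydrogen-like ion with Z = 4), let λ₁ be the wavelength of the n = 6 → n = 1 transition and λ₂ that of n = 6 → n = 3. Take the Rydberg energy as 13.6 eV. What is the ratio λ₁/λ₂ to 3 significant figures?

0.0857

λ ∝ 1/ΔE ∝ 1/(1/n_f² − 1/n_i²), and the Z² and hc factors cancel in the ratio.
λ₁/λ₂ = (1/3² − 1/6²)/(1/1² − 1/6²) = 0.08333/0.9722 = 0.0857.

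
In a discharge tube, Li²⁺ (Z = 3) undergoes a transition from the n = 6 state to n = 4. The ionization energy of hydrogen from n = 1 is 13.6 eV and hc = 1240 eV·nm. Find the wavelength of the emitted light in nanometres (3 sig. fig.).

292 nm

For Z = 3 the level energies scale as Z², so the effective Rydberg energy is 13.6 × 9 = 122.4 eV.
ΔE = 122.4 × (1/4² − 1/6²) = 122.4 × 0.03472 = 4.250 eV.
λ = hc/ΔE = 1240 / 4.250 = 292 nm.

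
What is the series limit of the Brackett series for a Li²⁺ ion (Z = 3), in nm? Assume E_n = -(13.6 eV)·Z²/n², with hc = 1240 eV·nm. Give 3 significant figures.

The Brackett series has lower level n_f = 4; the series limit corresponds to n_i → ∞.
ΔE_max = 13.6 × 9 / 4² = 7.650 eV.
λ_min = 1240 / 7.650 = 162 nm.

162 nm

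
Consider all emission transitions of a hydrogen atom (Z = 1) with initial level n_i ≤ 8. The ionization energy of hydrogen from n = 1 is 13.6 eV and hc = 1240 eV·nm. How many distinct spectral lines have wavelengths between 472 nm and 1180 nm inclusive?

Enumerate all n_i → n_f pairs with 1 ≤ n_f < n_i ≤ 8 and compute λ = 1240 / [13.6·1·(1/n_f² − 1/n_i²)].
Lines falling in [472, 1180] nm: 4→2 (486.3 nm), 3→2 (656.5 nm), 8→3 (954.9 nm), 7→3 (1005 nm), 6→3 (1094 nm).

5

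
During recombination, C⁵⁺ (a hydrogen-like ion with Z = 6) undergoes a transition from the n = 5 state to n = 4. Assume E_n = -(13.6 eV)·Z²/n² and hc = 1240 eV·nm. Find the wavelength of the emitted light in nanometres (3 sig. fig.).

For Z = 6 the level energies scale as Z², so the effective Rydberg energy is 13.6 × 36 = 489.6 eV.
ΔE = 489.6 × (1/4² − 1/5²) = 489.6 × 0.02250 = 11.02 eV.
λ = hc/ΔE = 1240 / 11.02 = 113 nm.

113 nm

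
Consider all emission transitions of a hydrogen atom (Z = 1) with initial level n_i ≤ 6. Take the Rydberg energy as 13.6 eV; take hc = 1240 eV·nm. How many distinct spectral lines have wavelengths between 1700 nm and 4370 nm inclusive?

Enumerate all n_i → n_f pairs with 1 ≤ n_f < n_i ≤ 6 and compute λ = 1240 / [13.6·1·(1/n_f² − 1/n_i²)].
Lines falling in [1700, 4370] nm: 4→3 (1876 nm), 6→4 (2626 nm), 5→4 (4052 nm).

3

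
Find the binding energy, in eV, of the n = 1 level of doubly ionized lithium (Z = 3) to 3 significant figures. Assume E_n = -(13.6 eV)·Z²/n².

E_n = −13.6 Z²/n² = −122.4/n² eV for Z = 3.
E_1 = −122.4/1 = −122 eV, so ionization (to E = 0) requires 122 eV.

122 eV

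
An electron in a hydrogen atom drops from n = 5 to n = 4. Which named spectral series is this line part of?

Brackett

The series is set by the lower level: n_f = 4 is the Brackett series.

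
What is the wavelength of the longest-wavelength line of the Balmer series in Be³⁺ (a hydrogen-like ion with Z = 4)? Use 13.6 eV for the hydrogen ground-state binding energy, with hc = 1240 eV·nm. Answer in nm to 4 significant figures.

The Balmer series terminates on n_f = 2; the first line has n_i = 2+1 = 3.
ΔE = 217.6 × (1/2² − 1/3²) = 30.22 eV.
λ = 1240 / 30.22 = 41.03 nm.

41.03 nm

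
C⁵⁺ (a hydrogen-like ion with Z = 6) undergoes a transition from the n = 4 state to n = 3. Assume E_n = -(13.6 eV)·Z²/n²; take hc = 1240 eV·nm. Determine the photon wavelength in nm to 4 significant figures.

52.10 nm

For Z = 6 the level energies scale as Z², so the effective Rydberg energy is 13.6 × 36 = 489.6 eV.
ΔE = 489.6 × (1/3² − 1/4²) = 489.6 × 0.04861 = 23.80 eV.
λ = hc/ΔE = 1240 / 23.80 = 52.10 nm.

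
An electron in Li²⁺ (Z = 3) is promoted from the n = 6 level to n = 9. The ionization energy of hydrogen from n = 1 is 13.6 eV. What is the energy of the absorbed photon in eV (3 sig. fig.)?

The Bohr energies scale as Z², so for Z = 3: E_n = −122.4/n² eV.
E_9 = −122.4/81 = −1.511 eV and E_6 = −122.4/36 = −3.400 eV.
The photon energy is |E_9 − E_6| = 1.89 eV.

1.89 eV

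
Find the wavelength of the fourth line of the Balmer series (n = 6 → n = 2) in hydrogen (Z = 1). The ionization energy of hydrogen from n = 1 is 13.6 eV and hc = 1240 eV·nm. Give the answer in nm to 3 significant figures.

410 nm

The Balmer series terminates on n_f = 2; the fourth line has n_i = 2+4 = 6.
ΔE = 13.60 × (1/2² − 1/6²) = 3.022 eV.
λ = 1240 / 3.022 = 410 nm.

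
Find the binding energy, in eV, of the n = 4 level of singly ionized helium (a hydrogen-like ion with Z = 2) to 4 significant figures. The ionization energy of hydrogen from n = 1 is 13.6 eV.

E_n = −13.6 Z²/n² = −54.40/n² eV for Z = 2.
E_4 = −54.40/16 = −3.400 eV, so ionization (to E = 0) requires 3.400 eV.

3.400 eV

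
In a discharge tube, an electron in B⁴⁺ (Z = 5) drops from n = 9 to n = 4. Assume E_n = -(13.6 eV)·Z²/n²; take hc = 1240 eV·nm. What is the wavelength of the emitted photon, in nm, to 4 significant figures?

For Z = 5 the level energies scale as Z², so the effective Rydberg energy is 13.6 × 25 = 340.0 eV.
ΔE = 340.0 × (1/4² − 1/9²) = 340.0 × 0.05015 = 17.05 eV.
λ = hc/ΔE = 1240 / 17.05 = 72.72 nm.

72.72 nm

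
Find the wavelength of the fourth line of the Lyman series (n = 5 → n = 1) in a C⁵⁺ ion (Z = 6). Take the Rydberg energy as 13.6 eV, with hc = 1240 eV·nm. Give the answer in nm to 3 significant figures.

The Lyman series terminates on n_f = 1; the fourth line has n_i = 1+4 = 5.
ΔE = 489.6 × (1/1² − 1/5²) = 470.0 eV.
λ = 1240 / 470.0 = 2.64 nm.

2.64 nm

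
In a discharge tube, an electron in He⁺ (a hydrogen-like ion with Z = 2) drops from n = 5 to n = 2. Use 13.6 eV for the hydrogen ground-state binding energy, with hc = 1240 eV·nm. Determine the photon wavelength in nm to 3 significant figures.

109 nm

For Z = 2 the level energies scale as Z², so the effective Rydberg energy is 13.6 × 4 = 54.40 eV.
ΔE = 54.40 × (1/2² − 1/5²) = 54.40 × 0.2100 = 11.42 eV.
λ = hc/ΔE = 1240 / 11.42 = 109 nm.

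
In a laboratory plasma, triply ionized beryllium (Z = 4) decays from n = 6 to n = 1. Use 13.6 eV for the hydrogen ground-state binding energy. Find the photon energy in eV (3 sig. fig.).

212 eV

The Bohr energies scale as Z², so for Z = 4: E_n = −217.6/n² eV.
E_6 = −217.6/36 = −6.044 eV and E_1 = −217.6/1 = −217.6 eV.
The photon energy is |E_6 − E_1| = 212 eV.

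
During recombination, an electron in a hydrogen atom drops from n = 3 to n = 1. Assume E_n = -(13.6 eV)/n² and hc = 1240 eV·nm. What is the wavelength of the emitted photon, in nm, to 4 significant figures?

102.6 nm

ΔE = 13.60 × (1/1² − 1/3²) = 13.60 × 0.8889 = 12.09 eV.
λ = hc/ΔE = 1240 / 12.09 = 102.6 nm.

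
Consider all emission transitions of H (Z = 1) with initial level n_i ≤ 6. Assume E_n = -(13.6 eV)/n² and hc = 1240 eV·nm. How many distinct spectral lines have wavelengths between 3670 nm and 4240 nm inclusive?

Enumerate all n_i → n_f pairs with 1 ≤ n_f < n_i ≤ 6 and compute λ = 1240 / [13.6·1·(1/n_f² − 1/n_i²)].
Lines falling in [3670, 4240] nm: 5→4 (4052 nm).

1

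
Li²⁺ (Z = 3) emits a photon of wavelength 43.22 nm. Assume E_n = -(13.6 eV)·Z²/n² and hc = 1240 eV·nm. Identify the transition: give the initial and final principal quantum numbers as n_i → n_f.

n_i = 8, n_f = 2

The photon energy is ΔE = hc/λ = 1240 / 43.22 = 28.69 eV.
With Z = 3, ΔE = 122.4 × (1/n_f² − 1/n_i²), so 1/n_f² − 1/n_i² = 0.2344.
Trying n_f = 2 gives 1/n_i² = 0.01560, i.e. n_i ≈ 8; this pair matches.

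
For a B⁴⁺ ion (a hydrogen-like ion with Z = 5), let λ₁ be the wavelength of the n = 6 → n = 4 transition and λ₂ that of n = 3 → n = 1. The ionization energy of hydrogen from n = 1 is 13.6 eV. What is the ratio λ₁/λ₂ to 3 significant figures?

λ ∝ 1/ΔE ∝ 1/(1/n_f² − 1/n_i²), and the Z² and hc factors cancel in the ratio.
λ₁/λ₂ = (1/1² − 1/3²)/(1/4² − 1/6²) = 0.8889/0.03472 = 25.6.

25.6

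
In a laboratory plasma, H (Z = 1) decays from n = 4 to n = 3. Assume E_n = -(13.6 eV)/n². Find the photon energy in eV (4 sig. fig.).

E_4 = −13.60/16 = −0.8500 eV and E_3 = −13.60/9 = −1.511 eV.
The photon energy is |E_4 − E_3| = 0.6611 eV.

0.6611 eV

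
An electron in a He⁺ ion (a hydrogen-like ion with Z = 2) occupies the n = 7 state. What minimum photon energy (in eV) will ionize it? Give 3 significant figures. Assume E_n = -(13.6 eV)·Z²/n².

E_n = −13.6 Z²/n² = −54.40/n² eV for Z = 2.
E_7 = −54.40/49 = −1.11 eV, so ionization (to E = 0) requires 1.11 eV.

1.11 eV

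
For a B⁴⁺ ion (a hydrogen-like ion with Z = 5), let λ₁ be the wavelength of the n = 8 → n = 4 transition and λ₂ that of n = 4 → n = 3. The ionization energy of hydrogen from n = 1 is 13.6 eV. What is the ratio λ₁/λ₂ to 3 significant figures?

1.04

λ ∝ 1/ΔE ∝ 1/(1/n_f² − 1/n_i²), and the Z² and hc factors cancel in the ratio.
λ₁/λ₂ = (1/3² − 1/4²)/(1/4² − 1/8²) = 0.04861/0.04688 = 1.04.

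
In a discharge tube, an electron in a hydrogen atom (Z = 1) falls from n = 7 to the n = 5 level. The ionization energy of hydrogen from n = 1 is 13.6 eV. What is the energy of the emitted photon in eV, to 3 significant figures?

E_7 = −13.60/49 = −0.2776 eV and E_5 = −13.60/25 = −0.5440 eV.
The photon energy is |E_7 − E_5| = 0.266 eV.

0.266 eV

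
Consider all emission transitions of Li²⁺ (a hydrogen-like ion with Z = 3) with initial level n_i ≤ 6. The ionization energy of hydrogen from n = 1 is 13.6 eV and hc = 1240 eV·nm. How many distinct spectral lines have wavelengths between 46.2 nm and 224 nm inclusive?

Enumerate all n_i → n_f pairs with 1 ≤ n_f < n_i ≤ 6 and compute λ = 1240 / [13.6·9·(1/n_f² − 1/n_i²)].
Lines falling in [46.2, 224] nm: 5→2 (48.24 nm), 4→2 (54.03 nm), 3→2 (72.94 nm), 6→3 (121.6 nm), 5→3 (142.5 nm), 4→3 (208.4 nm).

6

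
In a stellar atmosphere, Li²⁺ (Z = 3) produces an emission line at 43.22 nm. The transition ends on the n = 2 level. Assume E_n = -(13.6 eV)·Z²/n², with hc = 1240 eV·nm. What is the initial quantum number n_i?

n_i = 8

The photon energy is ΔE = hc/λ = 1240 / 43.22 = 28.69 eV.
With Z = 3, ΔE = 122.4 × (1/n_f² − 1/n_i²), so 1/n_f² − 1/n_i² = 0.2344.
With n_f = 2: 1/n_i² = 1/4 − 0.2344 = 0.01560, so n_i ≈ 8.01.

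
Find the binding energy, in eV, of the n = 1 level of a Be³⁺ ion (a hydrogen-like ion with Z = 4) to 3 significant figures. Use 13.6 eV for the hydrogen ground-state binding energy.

E_n = −13.6 Z²/n² = −217.6/n² eV for Z = 4.
E_1 = −217.6/1 = −218 eV, so ionization (to E = 0) requires 218 eV.

218 eV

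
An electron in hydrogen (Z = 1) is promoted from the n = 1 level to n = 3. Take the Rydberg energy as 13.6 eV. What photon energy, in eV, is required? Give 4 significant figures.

12.09 eV

E_3 = −13.60/9 = −1.511 eV and E_1 = −13.60/1 = −13.60 eV.
The photon energy is |E_3 − E_1| = 12.09 eV.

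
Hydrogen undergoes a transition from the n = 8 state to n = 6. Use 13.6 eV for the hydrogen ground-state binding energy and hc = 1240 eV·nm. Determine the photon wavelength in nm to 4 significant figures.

7503 nm

ΔE = 13.60 × (1/6² − 1/8²) = 13.60 × 0.01215 = 0.1653 eV.
λ = hc/ΔE = 1240 / 0.1653 = 7503 nm.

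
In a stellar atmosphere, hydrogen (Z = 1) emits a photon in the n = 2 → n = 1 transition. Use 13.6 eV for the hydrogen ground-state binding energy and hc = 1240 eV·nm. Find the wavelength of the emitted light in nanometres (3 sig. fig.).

122 nm

ΔE = 13.60 × (1/1² − 1/2²) = 13.60 × 0.7500 = 10.20 eV.
λ = hc/ΔE = 1240 / 10.20 = 122 nm.
This line belongs to the Lyman series.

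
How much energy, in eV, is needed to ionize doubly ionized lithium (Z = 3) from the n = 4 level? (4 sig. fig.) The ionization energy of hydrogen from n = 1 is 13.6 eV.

E_n = −13.6 Z²/n² = −122.4/n² eV for Z = 3.
E_4 = −122.4/16 = −7.650 eV, so ionization (to E = 0) requires 7.650 eV.

7.650 eV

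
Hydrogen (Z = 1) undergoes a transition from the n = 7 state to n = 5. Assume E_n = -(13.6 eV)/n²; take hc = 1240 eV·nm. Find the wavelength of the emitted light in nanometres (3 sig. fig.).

4650 nm

ΔE = 13.60 × (1/5² − 1/7²) = 13.60 × 0.01959 = 0.2664 eV.
λ = hc/ΔE = 1240 / 0.2664 = 4650 nm.
This line belongs to the Pfund series.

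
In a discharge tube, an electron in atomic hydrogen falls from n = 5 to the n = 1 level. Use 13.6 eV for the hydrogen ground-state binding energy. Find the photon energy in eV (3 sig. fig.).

E_5 = −13.60/25 = −0.5440 eV and E_1 = −13.60/1 = −13.60 eV.
The photon energy is |E_5 − E_1| = 13.1 eV.

13.1 eV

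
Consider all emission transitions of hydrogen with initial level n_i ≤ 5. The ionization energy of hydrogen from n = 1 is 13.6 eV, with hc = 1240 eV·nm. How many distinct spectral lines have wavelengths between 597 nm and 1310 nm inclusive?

Enumerate all n_i → n_f pairs with 1 ≤ n_f < n_i ≤ 5 and compute λ = 1240 / [13.6·1·(1/n_f² − 1/n_i²)].
Lines falling in [597, 1310] nm: 3→2 (656.5 nm), 5→3 (1282 nm).

2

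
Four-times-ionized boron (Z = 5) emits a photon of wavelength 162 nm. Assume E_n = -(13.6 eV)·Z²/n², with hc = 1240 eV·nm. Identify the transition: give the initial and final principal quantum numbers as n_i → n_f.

The photon energy is ΔE = hc/λ = 1240 / 162 = 7.654 eV.
With Z = 5, ΔE = 340.0 × (1/n_f² − 1/n_i²), so 1/n_f² − 1/n_i² = 0.02251.
Trying n_f = 4 gives 1/n_i² = 0.03999, i.e. n_i ≈ 5; this pair matches.

n_i = 5, n_f = 4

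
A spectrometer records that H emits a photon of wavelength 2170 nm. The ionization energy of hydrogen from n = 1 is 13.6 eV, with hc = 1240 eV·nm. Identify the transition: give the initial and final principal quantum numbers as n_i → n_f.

The photon energy is ΔE = hc/λ = 1240 / 2170 = 0.5714 eV.
With Z = 1, ΔE = 13.60 × (1/n_f² − 1/n_i²), so 1/n_f² − 1/n_i² = 0.04202.
Trying n_f = 4 gives 1/n_i² = 0.02048, i.e. n_i ≈ 7; this pair matches.

n_i = 7, n_f = 4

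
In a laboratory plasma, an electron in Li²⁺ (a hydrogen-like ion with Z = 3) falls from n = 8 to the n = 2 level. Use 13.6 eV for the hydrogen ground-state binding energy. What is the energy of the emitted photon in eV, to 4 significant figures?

28.69 eV

The Bohr energies scale as Z², so for Z = 3: E_n = −122.4/n² eV.
E_8 = −122.4/64 = −1.913 eV and E_2 = −122.4/4 = −30.60 eV.
The photon energy is |E_8 − E_2| = 28.69 eV.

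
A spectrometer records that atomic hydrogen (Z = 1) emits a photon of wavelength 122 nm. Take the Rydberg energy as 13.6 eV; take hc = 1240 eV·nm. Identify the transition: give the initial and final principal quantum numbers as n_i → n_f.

The photon energy is ΔE = hc/λ = 1240 / 122 = 10.16 eV.
With Z = 1, ΔE = 13.60 × (1/n_f² − 1/n_i²), so 1/n_f² − 1/n_i² = 0.7473.
Trying n_f = 1 gives 1/n_i² = 0.2527, i.e. n_i ≈ 2; this pair matches.

n_i = 2, n_f = 1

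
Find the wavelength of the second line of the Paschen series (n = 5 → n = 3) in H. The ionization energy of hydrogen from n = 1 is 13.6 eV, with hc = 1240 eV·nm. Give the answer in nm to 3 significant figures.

1280 nm

The Paschen series terminates on n_f = 3; the second line has n_i = 3+2 = 5.
ΔE = 13.60 × (1/3² − 1/5²) = 0.9671 eV.
λ = 1240 / 0.9671 = 1280 nm.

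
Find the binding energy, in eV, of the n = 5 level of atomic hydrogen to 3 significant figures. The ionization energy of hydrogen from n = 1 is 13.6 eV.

0.544 eV

E_5 = −13.60/25 = −0.544 eV, so ionization (to E = 0) requires 0.544 eV.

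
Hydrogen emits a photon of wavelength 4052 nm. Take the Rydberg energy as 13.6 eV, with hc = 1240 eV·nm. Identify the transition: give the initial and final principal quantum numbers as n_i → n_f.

The photon energy is ΔE = hc/λ = 1240 / 4052 = 0.3060 eV.
With Z = 1, ΔE = 13.60 × (1/n_f² − 1/n_i²), so 1/n_f² − 1/n_i² = 0.02250.
Trying n_f = 4 gives 1/n_i² = 0.04000, i.e. n_i ≈ 5; this pair matches.

n_i = 5, n_f = 4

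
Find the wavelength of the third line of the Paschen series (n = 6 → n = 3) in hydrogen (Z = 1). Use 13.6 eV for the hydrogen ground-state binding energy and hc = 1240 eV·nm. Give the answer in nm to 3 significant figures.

1090 nm

The Paschen series terminates on n_f = 3; the third line has n_i = 3+3 = 6.
ΔE = 13.60 × (1/3² − 1/6²) = 1.133 eV.
λ = 1240 / 1.133 = 1090 nm.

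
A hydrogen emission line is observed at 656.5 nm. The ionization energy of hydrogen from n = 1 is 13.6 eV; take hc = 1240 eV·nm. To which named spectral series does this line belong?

ΔE = 1240/656.5 = 1.889 eV.
This matches 13.6 × (1/2² − 1/3²), so n_f = 2: the Balmer series.

Balmer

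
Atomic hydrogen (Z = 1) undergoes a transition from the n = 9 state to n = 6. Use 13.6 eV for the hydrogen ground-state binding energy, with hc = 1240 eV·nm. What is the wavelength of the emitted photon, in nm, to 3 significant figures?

ΔE = 13.60 × (1/6² − 1/9²) = 13.60 × 0.01543 = 0.2099 eV.
λ = hc/ΔE = 1240 / 0.2099 = 5910 nm.

5910 nm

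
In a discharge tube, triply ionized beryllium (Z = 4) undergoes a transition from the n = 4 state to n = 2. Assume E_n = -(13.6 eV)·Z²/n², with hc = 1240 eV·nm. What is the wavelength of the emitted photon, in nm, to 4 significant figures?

For Z = 4 the level energies scale as Z², so the effective Rydberg energy is 13.6 × 16 = 217.6 eV.
ΔE = 217.6 × (1/2² − 1/4²) = 217.6 × 0.1875 = 40.80 eV.
λ = hc/ΔE = 1240 / 40.80 = 30.39 nm.

30.39 nm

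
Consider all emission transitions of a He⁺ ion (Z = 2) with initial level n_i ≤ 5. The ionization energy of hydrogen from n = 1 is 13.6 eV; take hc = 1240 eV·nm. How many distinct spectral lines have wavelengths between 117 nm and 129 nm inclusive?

1

Enumerate all n_i → n_f pairs with 1 ≤ n_f < n_i ≤ 5 and compute λ = 1240 / [13.6·4·(1/n_f² − 1/n_i²)].
Lines falling in [117, 129] nm: 4→2 (121.6 nm).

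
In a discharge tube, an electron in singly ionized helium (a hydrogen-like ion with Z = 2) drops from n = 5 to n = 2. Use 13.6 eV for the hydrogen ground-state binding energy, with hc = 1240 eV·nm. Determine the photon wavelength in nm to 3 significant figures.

109 nm

For Z = 2 the level energies scale as Z², so the effective Rydberg energy is 13.6 × 4 = 54.40 eV.
ΔE = 54.40 × (1/2² − 1/5²) = 54.40 × 0.2100 = 11.42 eV.
λ = hc/ΔE = 1240 / 11.42 = 109 nm.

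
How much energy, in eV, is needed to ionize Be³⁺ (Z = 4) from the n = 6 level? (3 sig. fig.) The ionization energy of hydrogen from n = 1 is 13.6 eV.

E_n = −13.6 Z²/n² = −217.6/n² eV for Z = 4.
E_6 = −217.6/36 = −6.04 eV, so ionization (to E = 0) requires 6.04 eV.

6.04 eV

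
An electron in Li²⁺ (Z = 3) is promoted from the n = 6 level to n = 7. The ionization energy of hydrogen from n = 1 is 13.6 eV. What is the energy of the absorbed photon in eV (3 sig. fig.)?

0.902 eV

The Bohr energies scale as Z², so for Z = 3: E_n = −122.4/n² eV.
E_7 = −122.4/49 = −2.498 eV and E_6 = −122.4/36 = −3.400 eV.
The photon energy is |E_7 − E_6| = 0.902 eV.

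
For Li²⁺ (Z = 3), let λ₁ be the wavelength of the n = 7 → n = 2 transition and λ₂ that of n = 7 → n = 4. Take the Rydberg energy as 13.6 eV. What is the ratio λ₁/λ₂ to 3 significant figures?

0.183

λ ∝ 1/ΔE ∝ 1/(1/n_f² − 1/n_i²), and the Z² and hc factors cancel in the ratio.
λ₁/λ₂ = (1/4² − 1/7²)/(1/2² − 1/7²) = 0.04209/0.2296 = 0.183.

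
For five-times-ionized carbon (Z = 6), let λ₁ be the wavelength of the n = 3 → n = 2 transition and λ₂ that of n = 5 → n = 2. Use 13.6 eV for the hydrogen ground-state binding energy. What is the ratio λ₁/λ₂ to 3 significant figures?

λ ∝ 1/ΔE ∝ 1/(1/n_f² − 1/n_i²), and the Z² and hc factors cancel in the ratio.
λ₁/λ₂ = (1/2² − 1/5²)/(1/2² − 1/3²) = 0.2100/0.1389 = 1.51.

1.51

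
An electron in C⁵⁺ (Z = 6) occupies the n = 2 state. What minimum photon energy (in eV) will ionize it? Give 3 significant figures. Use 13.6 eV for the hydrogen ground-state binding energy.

E_n = −13.6 Z²/n² = −489.6/n² eV for Z = 6.
E_2 = −489.6/4 = −122 eV, so ionization (to E = 0) requires 122 eV.

122 eV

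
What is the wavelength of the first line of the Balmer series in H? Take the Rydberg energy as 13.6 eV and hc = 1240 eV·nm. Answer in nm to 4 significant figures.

656.5 nm

The Balmer series terminates on n_f = 2; the first line has n_i = 2+1 = 3.
ΔE = 13.60 × (1/2² − 1/3²) = 1.889 eV.
λ = 1240 / 1.889 = 656.5 nm.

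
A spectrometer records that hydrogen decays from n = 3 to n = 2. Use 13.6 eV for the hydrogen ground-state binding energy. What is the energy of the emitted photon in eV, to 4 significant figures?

E_3 = −13.60/9 = −1.511 eV and E_2 = −13.60/4 = −3.400 eV.
The photon energy is |E_3 − E_2| = 1.889 eV.

1.889 eV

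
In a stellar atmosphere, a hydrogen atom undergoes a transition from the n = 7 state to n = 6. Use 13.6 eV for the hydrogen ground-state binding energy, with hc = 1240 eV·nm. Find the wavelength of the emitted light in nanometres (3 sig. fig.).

12400 nm

ΔE = 13.60 × (1/6² − 1/7²) = 13.60 × 0.007370 = 0.1002 eV.
λ = hc/ΔE = 1240 / 0.1002 = 12400 nm.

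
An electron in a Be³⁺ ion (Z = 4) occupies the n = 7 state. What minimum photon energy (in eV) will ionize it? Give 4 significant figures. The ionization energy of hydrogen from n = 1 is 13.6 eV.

4.441 eV

E_n = −13.6 Z²/n² = −217.6/n² eV for Z = 4.
E_7 = −217.6/49 = −4.441 eV, so ionization (to E = 0) requires 4.441 eV.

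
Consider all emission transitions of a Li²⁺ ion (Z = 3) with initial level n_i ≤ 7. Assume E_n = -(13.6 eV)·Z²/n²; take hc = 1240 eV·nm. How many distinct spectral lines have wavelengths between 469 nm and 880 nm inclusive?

2

Enumerate all n_i → n_f pairs with 1 ≤ n_f < n_i ≤ 7 and compute λ = 1240 / [13.6·9·(1/n_f² − 1/n_i²)].
Lines falling in [469, 880] nm: 7→5 (517.1 nm), 6→5 (828.9 nm).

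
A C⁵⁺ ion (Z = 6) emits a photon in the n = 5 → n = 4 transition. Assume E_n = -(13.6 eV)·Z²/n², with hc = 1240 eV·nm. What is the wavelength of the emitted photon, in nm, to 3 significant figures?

113 nm

For Z = 6 the level energies scale as Z², so the effective Rydberg energy is 13.6 × 36 = 489.6 eV.
ΔE = 489.6 × (1/4² − 1/5²) = 489.6 × 0.02250 = 11.02 eV.
λ = hc/ΔE = 1240 / 11.02 = 113 nm.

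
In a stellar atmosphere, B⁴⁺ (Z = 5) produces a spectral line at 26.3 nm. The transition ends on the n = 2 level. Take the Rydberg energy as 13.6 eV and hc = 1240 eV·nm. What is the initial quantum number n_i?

n_i = 3

The photon energy is ΔE = hc/λ = 1240 / 26.3 = 47.15 eV.
With Z = 5, ΔE = 340.0 × (1/n_f² − 1/n_i²), so 1/n_f² − 1/n_i² = 0.1387.
With n_f = 2: 1/n_i² = 1/4 − 0.1387 = 0.1113, so n_i ≈ 3.00.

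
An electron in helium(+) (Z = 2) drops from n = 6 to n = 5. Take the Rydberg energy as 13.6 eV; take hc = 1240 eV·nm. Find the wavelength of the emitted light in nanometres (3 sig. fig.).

For Z = 2 the level energies scale as Z², so the effective Rydberg energy is 13.6 × 4 = 54.40 eV.
ΔE = 54.40 × (1/5² − 1/6²) = 54.40 × 0.01222 = 0.6649 eV.
λ = hc/ΔE = 1240 / 0.6649 = 1860 nm.

1860 nm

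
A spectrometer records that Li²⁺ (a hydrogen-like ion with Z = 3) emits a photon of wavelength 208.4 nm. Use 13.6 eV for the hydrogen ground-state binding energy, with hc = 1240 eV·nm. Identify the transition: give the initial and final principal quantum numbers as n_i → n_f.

The photon energy is ΔE = hc/λ = 1240 / 208.4 = 5.950 eV.
With Z = 3, ΔE = 122.4 × (1/n_f² − 1/n_i²), so 1/n_f² − 1/n_i² = 0.04861.
Trying n_f = 3 gives 1/n_i² = 0.06250, i.e. n_i ≈ 4; this pair matches.

n_i = 4, n_f = 3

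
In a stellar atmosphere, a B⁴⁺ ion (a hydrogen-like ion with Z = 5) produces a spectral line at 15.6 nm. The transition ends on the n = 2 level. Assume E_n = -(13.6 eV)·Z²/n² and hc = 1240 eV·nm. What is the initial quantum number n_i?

n_i = 8

The photon energy is ΔE = hc/λ = 1240 / 15.6 = 79.49 eV.
With Z = 5, ΔE = 340.0 × (1/n_f² − 1/n_i²), so 1/n_f² − 1/n_i² = 0.2338.
With n_f = 2: 1/n_i² = 1/4 − 0.2338 = 0.01621, so n_i ≈ 7.85.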